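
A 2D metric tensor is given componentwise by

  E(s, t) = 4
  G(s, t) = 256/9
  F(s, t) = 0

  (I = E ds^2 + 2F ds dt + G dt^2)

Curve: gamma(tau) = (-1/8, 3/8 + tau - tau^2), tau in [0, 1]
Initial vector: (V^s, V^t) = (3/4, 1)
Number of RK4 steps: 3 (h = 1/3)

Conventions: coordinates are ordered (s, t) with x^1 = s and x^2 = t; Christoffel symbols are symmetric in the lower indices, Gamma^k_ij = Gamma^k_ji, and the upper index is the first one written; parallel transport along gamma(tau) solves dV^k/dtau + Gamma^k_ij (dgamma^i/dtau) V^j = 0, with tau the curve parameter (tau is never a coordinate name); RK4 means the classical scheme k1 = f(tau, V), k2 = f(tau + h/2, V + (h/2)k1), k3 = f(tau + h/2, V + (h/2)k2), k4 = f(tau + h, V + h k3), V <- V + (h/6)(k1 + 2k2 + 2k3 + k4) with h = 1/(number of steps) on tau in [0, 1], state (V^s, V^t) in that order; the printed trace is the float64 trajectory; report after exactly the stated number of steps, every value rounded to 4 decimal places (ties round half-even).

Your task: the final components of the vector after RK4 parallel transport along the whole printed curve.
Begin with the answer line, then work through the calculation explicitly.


Answer: V^s = 0.7500, V^t = 1.0000

gamma'(tau) = (0, 1 - 2*tau); f(tau, V)^k = -Gamma^k_ij(gamma(tau)) gamma'^i(tau) V^j; h = 1/3; intermediate values shown to 6 dp
curve data and Christoffel symbols at the stage parameters:
  tau = 0.000000: gamma = (-0.125000, 0.375000), gamma' = (0.000000, 1.000000); Gamma_sss = 0.000000, Gamma_sst = 0.000000, Gamma_stt = 0.000000, Gamma_tss = 0.000000, Gamma_tst = 0.000000, Gamma_ttt = 0.000000
  tau = 0.166667: gamma = (-0.125000, 0.513889), gamma' = (0.000000, 0.666667); Gamma_sss = 0.000000, Gamma_sst = 0.000000, Gamma_stt = 0.000000, Gamma_tss = 0.000000, Gamma_tst = 0.000000, Gamma_ttt = 0.000000
  tau = 0.333333: gamma = (-0.125000, 0.597222), gamma' = (0.000000, 0.333333); Gamma_sss = 0.000000, Gamma_sst = 0.000000, Gamma_stt = 0.000000, Gamma_tss = 0.000000, Gamma_tst = 0.000000, Gamma_ttt = 0.000000
  tau = 0.500000: gamma = (-0.125000, 0.625000), gamma' = (0.000000, 0.000000); Gamma_sss = 0.000000, Gamma_sst = 0.000000, Gamma_stt = 0.000000, Gamma_tss = 0.000000, Gamma_tst = 0.000000, Gamma_ttt = 0.000000
  tau = 0.666667: gamma = (-0.125000, 0.597222), gamma' = (0.000000, -0.333333); Gamma_sss = 0.000000, Gamma_sst = 0.000000, Gamma_stt = 0.000000, Gamma_tss = 0.000000, Gamma_tst = 0.000000, Gamma_ttt = 0.000000
  tau = 0.833333: gamma = (-0.125000, 0.513889), gamma' = (0.000000, -0.666667); Gamma_sss = 0.000000, Gamma_sst = 0.000000, Gamma_stt = 0.000000, Gamma_tss = 0.000000, Gamma_tst = 0.000000, Gamma_ttt = 0.000000
  tau = 1.000000: gamma = (-0.125000, 0.375000), gamma' = (0.000000, -1.000000); Gamma_sss = 0.000000, Gamma_sst = 0.000000, Gamma_stt = 0.000000, Gamma_tss = 0.000000, Gamma_tst = 0.000000, Gamma_ttt = 0.000000
step 0: V^s = 0.7500, V^t = 1.0000
step 1: k1 = (0.000000, 0.000000), k2 = (0.000000, 0.000000), k3 = (0.000000, 0.000000), k4 = (0.000000, 0.000000); V <- V + (h/6)(k1 + 2k2 + 2k3 + k4): V^s = 0.7500, V^t = 1.0000
step 2: k1 = (0.000000, 0.000000), k2 = (0.000000, 0.000000), k3 = (0.000000, 0.000000), k4 = (0.000000, 0.000000); V <- V + (h/6)(k1 + 2k2 + 2k3 + k4): V^s = 0.7500, V^t = 1.0000
step 3: k1 = (0.000000, 0.000000), k2 = (0.000000, 0.000000), k3 = (0.000000, 0.000000), k4 = (0.000000, 0.000000); V <- V + (h/6)(k1 + 2k2 + 2k3 + k4): V^s = 0.7500, V^t = 1.0000


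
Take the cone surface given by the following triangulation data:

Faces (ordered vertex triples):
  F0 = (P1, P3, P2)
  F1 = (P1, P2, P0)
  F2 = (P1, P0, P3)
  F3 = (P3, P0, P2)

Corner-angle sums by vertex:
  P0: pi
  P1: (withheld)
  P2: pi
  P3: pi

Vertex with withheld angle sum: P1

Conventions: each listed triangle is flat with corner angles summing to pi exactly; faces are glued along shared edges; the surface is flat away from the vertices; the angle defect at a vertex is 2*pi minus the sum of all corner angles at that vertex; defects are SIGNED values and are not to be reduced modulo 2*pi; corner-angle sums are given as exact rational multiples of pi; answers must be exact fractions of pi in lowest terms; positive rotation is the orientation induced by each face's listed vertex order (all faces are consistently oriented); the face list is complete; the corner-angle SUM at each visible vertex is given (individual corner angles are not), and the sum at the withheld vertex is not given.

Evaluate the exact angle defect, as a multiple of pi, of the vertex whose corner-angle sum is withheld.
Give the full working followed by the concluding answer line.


V = 4, E = 6, F = 4; chi = V - E + F = 2
Gauss-Bonnet: total defect = 2*pi*chi = 4*pi; visible defects sum to 3*pi

Answer: defect(P1) = pi


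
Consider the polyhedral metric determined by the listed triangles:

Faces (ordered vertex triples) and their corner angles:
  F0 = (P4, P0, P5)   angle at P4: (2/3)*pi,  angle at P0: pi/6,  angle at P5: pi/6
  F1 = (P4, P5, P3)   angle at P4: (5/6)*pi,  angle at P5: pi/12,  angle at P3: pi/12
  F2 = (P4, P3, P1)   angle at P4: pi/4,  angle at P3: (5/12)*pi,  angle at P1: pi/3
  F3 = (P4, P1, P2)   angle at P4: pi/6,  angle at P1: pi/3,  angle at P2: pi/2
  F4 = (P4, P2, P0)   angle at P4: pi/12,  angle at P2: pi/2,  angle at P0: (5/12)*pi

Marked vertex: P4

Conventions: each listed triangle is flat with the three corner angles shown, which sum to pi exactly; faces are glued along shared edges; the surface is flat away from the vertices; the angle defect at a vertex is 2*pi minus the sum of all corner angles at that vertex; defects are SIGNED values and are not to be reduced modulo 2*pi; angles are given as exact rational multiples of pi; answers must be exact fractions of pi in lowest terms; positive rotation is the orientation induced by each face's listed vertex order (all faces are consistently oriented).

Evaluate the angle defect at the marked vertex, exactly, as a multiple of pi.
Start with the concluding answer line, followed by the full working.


Answer: defect(P4) = 0

Sum of corner angles at P4: 2*pi
defect = 2*pi - 2*pi


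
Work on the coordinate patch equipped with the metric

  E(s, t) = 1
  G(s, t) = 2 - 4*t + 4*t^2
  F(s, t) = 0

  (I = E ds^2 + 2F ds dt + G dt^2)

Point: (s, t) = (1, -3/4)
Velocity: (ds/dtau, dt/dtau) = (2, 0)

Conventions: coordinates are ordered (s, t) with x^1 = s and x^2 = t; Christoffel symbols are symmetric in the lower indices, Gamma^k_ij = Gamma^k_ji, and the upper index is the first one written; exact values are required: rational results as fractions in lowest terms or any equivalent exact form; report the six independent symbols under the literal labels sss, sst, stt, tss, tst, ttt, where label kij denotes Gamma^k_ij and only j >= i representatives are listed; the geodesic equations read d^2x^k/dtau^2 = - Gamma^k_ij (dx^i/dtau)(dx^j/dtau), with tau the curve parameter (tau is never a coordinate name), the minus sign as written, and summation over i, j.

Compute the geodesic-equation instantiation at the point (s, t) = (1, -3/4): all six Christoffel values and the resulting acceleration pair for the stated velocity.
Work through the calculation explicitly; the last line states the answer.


E = 1, F = 0, G = 29/4 at the point
E_s = 0, E_t = 0, F_s = 0, F_t = 0, G_s = 0, G_t = -10
EG - F^2 = 29/4;  g^inv = (4/29) * [[29/4, 0], [0, 1]]
first-kind symbols [ij,l] = (1/2)(d_i g_jl + d_j g_il - d_l g_ij): [ss,s] = E_s/2 = 0, [ss,t] = F_s - E_t/2 = 0, [st,s] = E_t/2 = 0, [st,t] = G_s/2 = 0, [tt,s] = F_t - G_s/2 = 0, [tt,t] = G_t/2 = -5
Gamma^s_ij = (G*[ij,s] - F*[ij,t])/(EG - F^2), Gamma^t_ij = (E*[ij,t] - F*[ij,s])/(EG - F^2)
Gamma_sss = 0, Gamma_sst = 0, Gamma_stt = 0, Gamma_tss = 0, Gamma_tst = 0, Gamma_ttt = -20/29
d^2s/dtau^2 = -(Gamma_sss*(2)^2 + 2*Gamma_sst*(2)*(0) + Gamma_stt*(0)^2) = 0
d^2t/dtau^2 = -(Gamma_tss*(2)^2 + 2*Gamma_tst*(2)*(0) + Gamma_ttt*(0)^2) = 0

Answer: Gamma_sss = 0, Gamma_sst = 0, Gamma_stt = 0, Gamma_tss = 0, Gamma_tst = 0, Gamma_ttt = -20/29; accelerations (d^2s/dtau^2, d^2t/dtau^2) = (0, 0)


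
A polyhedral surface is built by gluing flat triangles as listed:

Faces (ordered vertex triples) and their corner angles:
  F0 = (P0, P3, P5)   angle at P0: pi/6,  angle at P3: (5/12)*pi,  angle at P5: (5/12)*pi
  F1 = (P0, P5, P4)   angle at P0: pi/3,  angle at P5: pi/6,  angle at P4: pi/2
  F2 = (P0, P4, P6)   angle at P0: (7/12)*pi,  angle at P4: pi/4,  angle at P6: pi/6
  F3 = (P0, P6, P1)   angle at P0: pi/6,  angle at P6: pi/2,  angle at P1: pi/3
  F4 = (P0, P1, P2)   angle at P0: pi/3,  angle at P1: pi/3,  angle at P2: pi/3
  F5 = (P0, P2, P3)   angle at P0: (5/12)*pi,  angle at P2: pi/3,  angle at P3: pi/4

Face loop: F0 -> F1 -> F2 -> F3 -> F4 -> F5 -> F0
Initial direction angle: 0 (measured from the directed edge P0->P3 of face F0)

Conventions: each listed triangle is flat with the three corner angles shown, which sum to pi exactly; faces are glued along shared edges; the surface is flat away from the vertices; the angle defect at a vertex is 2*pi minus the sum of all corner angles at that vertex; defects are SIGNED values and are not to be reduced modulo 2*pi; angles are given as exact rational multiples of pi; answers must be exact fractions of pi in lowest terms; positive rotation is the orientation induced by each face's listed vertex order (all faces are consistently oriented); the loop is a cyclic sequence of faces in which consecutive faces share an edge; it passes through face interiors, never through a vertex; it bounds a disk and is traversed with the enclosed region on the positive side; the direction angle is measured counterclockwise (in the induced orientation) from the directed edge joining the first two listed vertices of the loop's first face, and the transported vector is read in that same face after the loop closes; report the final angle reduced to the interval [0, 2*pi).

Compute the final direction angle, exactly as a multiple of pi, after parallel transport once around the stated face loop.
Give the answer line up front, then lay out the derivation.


Answer: final direction angle = 0

enclosed vertex P0: corner angles sum to 2*pi, defect = 2*pi - 2*pi = 0
the rotation equals the total enclosed defect, so the final angle is initial + defects (mod 2*pi)
final angle = 0 + 0 = 0 (mod 2*pi)


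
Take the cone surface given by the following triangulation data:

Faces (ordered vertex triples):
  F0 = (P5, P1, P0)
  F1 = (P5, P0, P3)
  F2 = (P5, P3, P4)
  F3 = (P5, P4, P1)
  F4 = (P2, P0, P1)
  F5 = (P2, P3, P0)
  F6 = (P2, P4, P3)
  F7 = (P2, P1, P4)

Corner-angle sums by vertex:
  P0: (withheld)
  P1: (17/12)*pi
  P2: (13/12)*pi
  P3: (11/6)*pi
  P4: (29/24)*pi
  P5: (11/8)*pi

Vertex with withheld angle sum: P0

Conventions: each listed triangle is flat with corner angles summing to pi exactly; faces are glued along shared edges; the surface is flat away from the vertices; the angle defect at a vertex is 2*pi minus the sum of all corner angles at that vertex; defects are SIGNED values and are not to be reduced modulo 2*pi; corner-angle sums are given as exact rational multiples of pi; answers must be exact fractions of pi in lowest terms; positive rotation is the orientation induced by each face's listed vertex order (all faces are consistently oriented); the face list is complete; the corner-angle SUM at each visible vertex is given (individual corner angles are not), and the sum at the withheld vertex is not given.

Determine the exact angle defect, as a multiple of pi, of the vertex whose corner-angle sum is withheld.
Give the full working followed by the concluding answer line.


V = 6, E = 12, F = 8; chi = V - E + F = 2
Gauss-Bonnet: total defect = 2*pi*chi = 4*pi; visible defects sum to (37/12)*pi

Answer: defect(P0) = (11/12)*pi


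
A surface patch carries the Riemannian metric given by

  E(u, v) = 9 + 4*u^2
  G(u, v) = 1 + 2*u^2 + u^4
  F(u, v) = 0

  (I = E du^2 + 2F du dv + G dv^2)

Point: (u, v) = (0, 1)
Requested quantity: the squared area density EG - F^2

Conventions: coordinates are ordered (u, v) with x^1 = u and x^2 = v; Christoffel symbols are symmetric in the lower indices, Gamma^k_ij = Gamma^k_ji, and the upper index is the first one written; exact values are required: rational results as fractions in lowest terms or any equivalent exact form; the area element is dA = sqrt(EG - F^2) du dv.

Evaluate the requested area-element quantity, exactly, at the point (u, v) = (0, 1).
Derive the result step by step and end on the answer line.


E = 9, F = 0, G = 1; EG - F^2 = 9

Answer: EG - F^2 = 9


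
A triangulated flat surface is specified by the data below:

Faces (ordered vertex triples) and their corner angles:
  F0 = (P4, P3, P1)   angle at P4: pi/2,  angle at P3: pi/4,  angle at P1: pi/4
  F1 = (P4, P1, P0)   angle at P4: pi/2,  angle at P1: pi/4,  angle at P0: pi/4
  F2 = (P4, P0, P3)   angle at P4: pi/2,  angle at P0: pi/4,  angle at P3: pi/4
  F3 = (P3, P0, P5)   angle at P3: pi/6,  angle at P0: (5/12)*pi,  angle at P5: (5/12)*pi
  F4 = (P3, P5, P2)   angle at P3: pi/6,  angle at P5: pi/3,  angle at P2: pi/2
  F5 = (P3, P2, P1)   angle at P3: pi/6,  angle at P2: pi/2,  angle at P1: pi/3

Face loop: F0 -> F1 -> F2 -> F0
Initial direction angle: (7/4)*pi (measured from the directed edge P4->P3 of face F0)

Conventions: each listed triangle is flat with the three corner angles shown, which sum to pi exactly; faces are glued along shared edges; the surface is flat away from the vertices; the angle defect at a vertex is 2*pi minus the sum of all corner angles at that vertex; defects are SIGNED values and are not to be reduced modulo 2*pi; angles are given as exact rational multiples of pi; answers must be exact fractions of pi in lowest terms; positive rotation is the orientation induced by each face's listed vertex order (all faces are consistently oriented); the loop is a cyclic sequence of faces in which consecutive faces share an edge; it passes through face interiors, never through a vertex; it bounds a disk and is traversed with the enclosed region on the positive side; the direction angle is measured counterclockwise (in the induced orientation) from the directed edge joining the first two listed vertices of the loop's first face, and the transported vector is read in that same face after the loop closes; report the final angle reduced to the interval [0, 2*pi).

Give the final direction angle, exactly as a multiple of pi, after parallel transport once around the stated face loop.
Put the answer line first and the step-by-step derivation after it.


Answer: final direction angle = pi/4

enclosed vertex P4: corner angles sum to (3/2)*pi, defect = 2*pi - (3/2)*pi = pi/2
the final direction is the initial angle plus the enclosed defects, taken mod 2*pi in the induced orientation
final angle = (7/4)*pi + pi/2 = pi/4 (mod 2*pi)


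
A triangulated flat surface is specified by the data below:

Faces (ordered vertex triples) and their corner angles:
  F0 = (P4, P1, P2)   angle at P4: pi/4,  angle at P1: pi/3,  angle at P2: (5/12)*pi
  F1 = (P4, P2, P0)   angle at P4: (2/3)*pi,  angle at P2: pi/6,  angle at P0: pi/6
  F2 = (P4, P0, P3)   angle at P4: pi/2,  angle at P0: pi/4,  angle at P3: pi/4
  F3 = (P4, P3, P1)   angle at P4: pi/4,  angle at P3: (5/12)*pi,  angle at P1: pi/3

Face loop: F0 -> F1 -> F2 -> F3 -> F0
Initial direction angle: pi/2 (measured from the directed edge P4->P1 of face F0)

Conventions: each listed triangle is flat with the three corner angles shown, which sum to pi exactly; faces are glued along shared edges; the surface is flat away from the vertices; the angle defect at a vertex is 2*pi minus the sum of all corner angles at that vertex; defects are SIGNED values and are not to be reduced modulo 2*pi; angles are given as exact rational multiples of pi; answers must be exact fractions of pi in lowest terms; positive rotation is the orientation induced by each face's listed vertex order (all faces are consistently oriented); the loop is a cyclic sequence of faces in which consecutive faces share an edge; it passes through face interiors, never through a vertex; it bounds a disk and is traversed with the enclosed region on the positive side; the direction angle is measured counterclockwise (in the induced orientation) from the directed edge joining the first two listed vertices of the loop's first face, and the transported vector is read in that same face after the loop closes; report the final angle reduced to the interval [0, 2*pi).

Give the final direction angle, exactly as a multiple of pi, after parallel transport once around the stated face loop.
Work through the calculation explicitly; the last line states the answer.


enclosed vertex P4: corner angles sum to (5/3)*pi, defect = 2*pi - (5/3)*pi = pi/3
final direction = starting direction + enclosed defect total, reduced mod 2*pi (induced orientation)
final angle = pi/2 + pi/3 = (5/6)*pi (mod 2*pi)

Answer: final direction angle = (5/6)*pi


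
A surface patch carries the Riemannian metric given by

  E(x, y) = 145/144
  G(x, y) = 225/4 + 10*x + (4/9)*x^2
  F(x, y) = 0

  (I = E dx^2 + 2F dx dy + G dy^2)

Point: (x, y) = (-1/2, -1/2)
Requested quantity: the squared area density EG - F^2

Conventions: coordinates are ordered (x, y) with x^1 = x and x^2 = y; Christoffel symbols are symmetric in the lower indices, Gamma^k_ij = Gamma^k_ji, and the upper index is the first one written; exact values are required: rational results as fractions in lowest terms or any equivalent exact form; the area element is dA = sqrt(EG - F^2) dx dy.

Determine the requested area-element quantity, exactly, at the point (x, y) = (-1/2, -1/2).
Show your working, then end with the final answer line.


E = 145/144, F = 0, G = 1849/36; EG - F^2 = 268105/5184

Answer: EG - F^2 = 268105/5184


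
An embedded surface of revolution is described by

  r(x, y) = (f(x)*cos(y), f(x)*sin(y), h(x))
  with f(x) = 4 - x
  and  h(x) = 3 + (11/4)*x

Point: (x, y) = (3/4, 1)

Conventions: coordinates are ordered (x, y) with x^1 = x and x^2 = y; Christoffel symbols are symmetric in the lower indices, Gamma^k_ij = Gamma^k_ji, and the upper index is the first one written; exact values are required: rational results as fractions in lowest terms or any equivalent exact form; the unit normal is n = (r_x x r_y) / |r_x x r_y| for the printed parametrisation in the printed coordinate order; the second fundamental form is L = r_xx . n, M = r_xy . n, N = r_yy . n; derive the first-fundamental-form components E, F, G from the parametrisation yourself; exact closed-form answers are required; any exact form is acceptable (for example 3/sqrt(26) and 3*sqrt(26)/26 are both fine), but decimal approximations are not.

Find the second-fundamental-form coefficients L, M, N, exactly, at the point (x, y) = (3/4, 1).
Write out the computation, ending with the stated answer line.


f = 13/4, f' = -1, f'' = 0, h' = 11/4, h'' = 0
E = 137/16, F = 0, G = 169/16; answer radicand W^2 = 137/16
unnormalised second-form numerators: l = 0, m = 0, n = 143/16; L = l/sqrt(137/16), and similarly M = m/sqrt(W^2), N = n/sqrt(W^2)

Answer: L = 0, M = 0, N = 143*sqrt(137)/548


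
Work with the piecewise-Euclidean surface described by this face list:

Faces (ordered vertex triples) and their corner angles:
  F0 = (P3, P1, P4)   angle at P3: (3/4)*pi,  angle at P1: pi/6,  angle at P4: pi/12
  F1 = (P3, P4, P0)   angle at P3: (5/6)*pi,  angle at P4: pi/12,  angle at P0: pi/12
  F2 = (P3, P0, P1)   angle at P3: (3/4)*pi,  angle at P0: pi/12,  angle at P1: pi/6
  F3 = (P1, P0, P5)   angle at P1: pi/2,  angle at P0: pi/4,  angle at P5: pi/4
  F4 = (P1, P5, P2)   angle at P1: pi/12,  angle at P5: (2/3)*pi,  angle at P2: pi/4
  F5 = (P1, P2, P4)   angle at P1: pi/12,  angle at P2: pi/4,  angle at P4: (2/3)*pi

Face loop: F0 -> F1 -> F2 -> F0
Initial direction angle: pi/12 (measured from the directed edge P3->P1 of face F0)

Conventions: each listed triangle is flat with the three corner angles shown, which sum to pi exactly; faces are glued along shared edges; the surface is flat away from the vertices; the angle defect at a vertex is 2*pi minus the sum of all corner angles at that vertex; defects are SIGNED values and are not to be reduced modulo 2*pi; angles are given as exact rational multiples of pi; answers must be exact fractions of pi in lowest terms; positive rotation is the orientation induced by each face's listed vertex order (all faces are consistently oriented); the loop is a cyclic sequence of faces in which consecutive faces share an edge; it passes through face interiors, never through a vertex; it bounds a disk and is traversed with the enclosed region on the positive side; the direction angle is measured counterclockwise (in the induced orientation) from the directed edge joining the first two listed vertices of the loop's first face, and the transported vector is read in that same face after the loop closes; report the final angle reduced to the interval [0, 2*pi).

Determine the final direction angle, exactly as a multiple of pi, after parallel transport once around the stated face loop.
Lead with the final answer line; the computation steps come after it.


Answer: final direction angle = (7/4)*pi

enclosed vertex P3: corner angles sum to (7/3)*pi, defect = 2*pi - (7/3)*pi = -pi/3
the final direction is the initial angle plus the enclosed defects, taken mod 2*pi in the induced orientation
final angle = pi/12 - pi/3 = (7/4)*pi (mod 2*pi)


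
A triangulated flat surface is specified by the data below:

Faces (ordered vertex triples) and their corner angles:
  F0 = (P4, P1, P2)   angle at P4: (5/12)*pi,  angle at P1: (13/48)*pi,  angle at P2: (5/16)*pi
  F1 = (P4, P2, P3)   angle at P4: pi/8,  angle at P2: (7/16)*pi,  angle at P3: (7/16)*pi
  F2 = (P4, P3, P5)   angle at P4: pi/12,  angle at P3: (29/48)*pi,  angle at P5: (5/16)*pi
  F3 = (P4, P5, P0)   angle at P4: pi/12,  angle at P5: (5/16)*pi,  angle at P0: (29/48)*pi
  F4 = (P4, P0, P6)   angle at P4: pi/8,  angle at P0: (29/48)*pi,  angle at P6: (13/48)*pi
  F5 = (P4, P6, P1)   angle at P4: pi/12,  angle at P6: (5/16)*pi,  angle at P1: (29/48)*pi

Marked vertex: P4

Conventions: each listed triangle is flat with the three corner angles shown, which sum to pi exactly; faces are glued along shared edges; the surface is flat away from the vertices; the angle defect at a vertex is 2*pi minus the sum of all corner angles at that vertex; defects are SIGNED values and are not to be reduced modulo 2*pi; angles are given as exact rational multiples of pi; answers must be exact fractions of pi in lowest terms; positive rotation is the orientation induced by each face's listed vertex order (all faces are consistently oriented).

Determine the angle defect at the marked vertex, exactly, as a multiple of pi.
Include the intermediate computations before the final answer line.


Sum of corner angles at P4: (11/12)*pi
defect = 2*pi - (11/12)*pi

Answer: defect(P4) = (13/12)*pi


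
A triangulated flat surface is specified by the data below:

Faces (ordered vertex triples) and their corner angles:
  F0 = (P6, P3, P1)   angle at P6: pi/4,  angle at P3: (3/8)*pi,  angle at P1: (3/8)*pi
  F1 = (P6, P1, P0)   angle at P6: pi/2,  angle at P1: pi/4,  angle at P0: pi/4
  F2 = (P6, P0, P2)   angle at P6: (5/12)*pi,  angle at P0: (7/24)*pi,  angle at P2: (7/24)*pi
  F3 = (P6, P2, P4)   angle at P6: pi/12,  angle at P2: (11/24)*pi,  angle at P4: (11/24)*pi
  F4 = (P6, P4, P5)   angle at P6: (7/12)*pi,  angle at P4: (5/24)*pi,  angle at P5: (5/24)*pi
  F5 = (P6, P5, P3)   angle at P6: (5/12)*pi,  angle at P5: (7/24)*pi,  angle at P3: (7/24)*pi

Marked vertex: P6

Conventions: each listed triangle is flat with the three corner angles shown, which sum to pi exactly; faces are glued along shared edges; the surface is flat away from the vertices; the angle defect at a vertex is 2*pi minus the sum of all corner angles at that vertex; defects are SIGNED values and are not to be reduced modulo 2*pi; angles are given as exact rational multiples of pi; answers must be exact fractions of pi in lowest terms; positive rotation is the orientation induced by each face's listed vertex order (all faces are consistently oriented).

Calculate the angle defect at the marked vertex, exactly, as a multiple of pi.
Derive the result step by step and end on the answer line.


Sum of corner angles at P6: (9/4)*pi
defect = 2*pi - (9/4)*pi

Answer: defect(P6) = -pi/4


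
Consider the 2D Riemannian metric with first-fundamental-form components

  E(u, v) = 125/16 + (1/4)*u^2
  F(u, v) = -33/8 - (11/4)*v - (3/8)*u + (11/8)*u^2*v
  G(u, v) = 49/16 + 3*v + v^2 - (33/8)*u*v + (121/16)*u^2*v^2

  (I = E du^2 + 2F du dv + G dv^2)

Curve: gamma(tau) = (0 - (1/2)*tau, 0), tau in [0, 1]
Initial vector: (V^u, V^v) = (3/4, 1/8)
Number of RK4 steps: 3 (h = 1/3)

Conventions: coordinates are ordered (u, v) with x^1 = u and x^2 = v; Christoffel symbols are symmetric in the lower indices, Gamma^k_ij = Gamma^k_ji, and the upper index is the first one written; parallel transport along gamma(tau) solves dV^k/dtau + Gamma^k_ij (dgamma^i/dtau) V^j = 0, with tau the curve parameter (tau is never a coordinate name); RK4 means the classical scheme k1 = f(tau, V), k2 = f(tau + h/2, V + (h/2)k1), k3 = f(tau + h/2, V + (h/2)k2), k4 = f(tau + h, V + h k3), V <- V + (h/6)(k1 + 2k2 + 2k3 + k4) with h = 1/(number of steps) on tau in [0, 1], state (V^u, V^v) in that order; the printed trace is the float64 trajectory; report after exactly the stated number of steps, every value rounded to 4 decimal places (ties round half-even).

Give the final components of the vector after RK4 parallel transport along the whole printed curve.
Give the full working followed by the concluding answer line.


gamma'(tau) = (-1/2, 0); f(tau, V)^k = -Gamma^k_ij(gamma(tau)) gamma'^i(tau) V^j; h = 1/3; intermediate values shown to 6 dp
curve data and Christoffel symbols at the stage parameters:
  tau = 0.000000: gamma = (0.000000, 0.000000), gamma' = (-0.500000, 0.000000); Gamma_uuu = -0.223855, Gamma_uuv = 0.000000, Gamma_uvv = -0.323347, Gamma_vuu = -0.423968, Gamma_vuv = 0.000000, Gamma_vvv = 0.054268
  tau = 0.166667: gamma = (-0.083333, 0.000000), gamma' = (-0.500000, 0.000000); Gamma_uuu = -0.222935, Gamma_uuv = 0.000000, Gamma_uvv = -0.215885, Gamma_vuu = -0.420454, Gamma_vuv = 0.000000, Gamma_vvv = 0.257337
  tau = 0.333333: gamma = (-0.166667, 0.000000), gamma' = (-0.500000, 0.000000); Gamma_uuu = -0.221821, Gamma_uuv = 0.000000, Gamma_uvv = -0.109452, Gamma_vuu = -0.416701, Gamma_vuv = 0.000000, Gamma_vvv = 0.456849
  tau = 0.500000: gamma = (-0.250000, 0.000000), gamma' = (-0.500000, 0.000000); Gamma_uuu = -0.220536, Gamma_uuv = 0.000000, Gamma_uvv = -0.004299, Gamma_vuu = -0.412747, Gamma_vuv = 0.000000, Gamma_vvv = 0.652504
  tau = 0.666667: gamma = (-0.333333, 0.000000), gamma' = (-0.500000, 0.000000); Gamma_uuu = -0.219104, Gamma_uuv = 0.000000, Gamma_uvv = 0.099366, Gamma_vuu = -0.408625, Gamma_vuv = 0.000000, Gamma_vvv = 0.844070
  tau = 0.833333: gamma = (-0.416667, 0.000000), gamma' = (-0.500000, 0.000000); Gamma_uuu = -0.217543, Gamma_uuv = 0.000000, Gamma_uvv = 0.201374, Gamma_vuu = -0.404368, Gamma_vuv = 0.000000, Gamma_vvv = 1.031372
  tau = 1.000000: gamma = (-0.500000, 0.000000), gamma' = (-0.500000, 0.000000); Gamma_uuu = -0.215873, Gamma_uuv = 0.000000, Gamma_uvv = 0.301587, Gamma_vuu = -0.400000, Gamma_vuv = 0.000000, Gamma_vvv = 1.214286
step 0: V^u = 0.7500, V^v = 0.1250
step 1: k1 = (-0.083946, -0.158988), k2 = (-0.082041, -0.154729), k3 = (-0.082076, -0.154796), k4 = (-0.080148, -0.150563); V <- V + (h/6)(k1 + 2k2 + 2k3 + k4): V^u = 0.7226, V^v = 0.0734
step 2: k1 = (-0.080149, -0.150564), k2 = (-0.078212, -0.146379), k3 = (-0.078248, -0.146445), k4 = (-0.076310, -0.142317); V <- V + (h/6)(k1 + 2k2 + 2k3 + k4): V^u = 0.6966, V^v = 0.0246
step 3: k1 = (-0.076311, -0.142318), k2 = (-0.074384, -0.138264), k3 = (-0.074419, -0.138329), k4 = (-0.072508, -0.134353); V <- V + (h/6)(k1 + 2k2 + 2k3 + k4): V^u = 0.6718, V^v = -0.0215

Answer: V^u = 0.6718, V^v = -0.0215


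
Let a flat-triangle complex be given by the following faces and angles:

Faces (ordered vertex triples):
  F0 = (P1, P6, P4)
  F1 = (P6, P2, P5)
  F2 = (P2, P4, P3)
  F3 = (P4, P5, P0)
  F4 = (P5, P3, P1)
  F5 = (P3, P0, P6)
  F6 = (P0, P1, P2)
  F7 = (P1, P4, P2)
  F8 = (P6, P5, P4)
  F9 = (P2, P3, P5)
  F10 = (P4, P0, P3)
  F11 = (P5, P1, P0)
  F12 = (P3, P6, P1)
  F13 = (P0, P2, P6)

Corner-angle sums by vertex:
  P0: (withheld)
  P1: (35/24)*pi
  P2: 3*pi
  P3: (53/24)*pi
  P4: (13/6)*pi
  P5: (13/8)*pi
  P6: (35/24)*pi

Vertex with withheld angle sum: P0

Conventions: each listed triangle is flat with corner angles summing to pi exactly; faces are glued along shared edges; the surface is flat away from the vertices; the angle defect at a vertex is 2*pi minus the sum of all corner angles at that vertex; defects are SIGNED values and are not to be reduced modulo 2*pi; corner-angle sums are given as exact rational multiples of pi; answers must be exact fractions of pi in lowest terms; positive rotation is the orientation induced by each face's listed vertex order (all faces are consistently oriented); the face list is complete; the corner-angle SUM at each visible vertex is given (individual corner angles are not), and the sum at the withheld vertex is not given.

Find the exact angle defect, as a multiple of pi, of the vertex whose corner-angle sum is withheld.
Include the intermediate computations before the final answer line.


V = 7, E = 21, F = 14; chi = V - E + F = 0
Gauss-Bonnet: total defect = 2*pi*chi = 0; visible defects sum to pi/12

Answer: defect(P0) = -pi/12


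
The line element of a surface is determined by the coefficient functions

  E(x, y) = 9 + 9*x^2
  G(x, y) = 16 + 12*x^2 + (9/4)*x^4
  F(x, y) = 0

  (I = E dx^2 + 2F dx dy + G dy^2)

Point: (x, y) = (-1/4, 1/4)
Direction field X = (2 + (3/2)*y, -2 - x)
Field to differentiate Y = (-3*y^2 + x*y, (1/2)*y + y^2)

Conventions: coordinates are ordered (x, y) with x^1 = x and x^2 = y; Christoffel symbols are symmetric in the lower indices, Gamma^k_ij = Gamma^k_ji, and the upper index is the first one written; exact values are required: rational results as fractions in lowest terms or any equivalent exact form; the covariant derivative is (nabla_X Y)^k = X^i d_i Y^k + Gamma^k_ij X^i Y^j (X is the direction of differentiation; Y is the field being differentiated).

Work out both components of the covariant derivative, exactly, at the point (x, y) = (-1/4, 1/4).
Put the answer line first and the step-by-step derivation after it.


Answer: (nabla_X Y)^x = 32123/8704, (nabla_X Y)^y = -4007/2096

E = 153/16, F = 0, G = 17161/1024 at the point
E_x = -9/2, E_y = 0, F_x = 0, F_y = 0, G_x = -393/64, G_y = 0
EG - F^2 = 2625633/16384;  g^inv = (16384/2625633) * [[17161/1024, 0], [0, 153/16]]
first-kind symbols [ij,l] = (1/2)(d_i g_jl + d_j g_il - d_l g_ij): [xx,x] = E_x/2 = -9/4, [xx,y] = F_x - E_y/2 = 0, [xy,x] = E_y/2 = 0, [xy,y] = G_x/2 = -393/128, [yy,x] = F_y - G_x/2 = 393/128, [yy,y] = G_y/2 = 0
Gamma^x_ij = (G*[ij,x] - F*[ij,y])/(EG - F^2), Gamma^y_ij = (E*[ij,y] - F*[ij,x])/(EG - F^2)
Gamma_xxx = -4/17, Gamma_xxy = 0, Gamma_xyy = 131/408, Gamma_yxx = 0, Gamma_yxy = -24/131, Gamma_yyy = 0
X = (19/8, -7/4), Y = (-1/4, 3/16) at the point


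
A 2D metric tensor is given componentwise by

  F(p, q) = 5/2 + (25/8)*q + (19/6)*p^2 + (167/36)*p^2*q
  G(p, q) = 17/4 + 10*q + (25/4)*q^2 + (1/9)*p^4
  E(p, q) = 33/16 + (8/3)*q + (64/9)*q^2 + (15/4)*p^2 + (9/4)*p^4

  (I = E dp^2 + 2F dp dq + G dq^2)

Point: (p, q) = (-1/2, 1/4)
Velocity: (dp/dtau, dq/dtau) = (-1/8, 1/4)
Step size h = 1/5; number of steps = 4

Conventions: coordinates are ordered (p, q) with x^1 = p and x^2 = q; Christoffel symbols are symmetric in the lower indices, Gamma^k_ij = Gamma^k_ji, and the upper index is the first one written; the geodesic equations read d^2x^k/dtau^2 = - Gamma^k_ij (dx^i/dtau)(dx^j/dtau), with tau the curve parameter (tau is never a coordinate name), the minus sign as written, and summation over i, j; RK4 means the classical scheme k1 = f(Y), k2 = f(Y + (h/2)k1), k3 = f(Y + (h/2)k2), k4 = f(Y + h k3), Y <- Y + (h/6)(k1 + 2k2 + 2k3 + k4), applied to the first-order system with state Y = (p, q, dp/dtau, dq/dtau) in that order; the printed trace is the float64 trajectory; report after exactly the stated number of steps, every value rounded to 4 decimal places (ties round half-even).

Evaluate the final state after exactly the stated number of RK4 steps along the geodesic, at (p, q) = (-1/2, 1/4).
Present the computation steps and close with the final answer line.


f(Y) = (dp/dtau, dq/dtau, -Gamma^p_ij Y'^i Y'^j, -Gamma^q_ij Y'^i Y'^j) with the Gammas evaluated at the stage position; h = 0.200000; intermediate values shown to 6 dp
step 0: p = -0.5000, q = 0.2500, dp/dtau = -0.1250, dq/dtau = 0.2500
step 1:
  k1: at (p, q) = (-0.500000, 0.250000), (dp/dtau, dq/dtau) = (-0.125000, 0.250000); Gamma_ppp = 1.323319, Gamma_ppq = 1.968982, Gamma_pqq = 0.193103, Gamma_qpp = -1.848312, Gamma_qpq = -1.205745, Gamma_qqq = 0.800275; k1 = (-0.125000, 0.250000, 0.090316, -0.096496)
  k2: at (p, q) = (-0.512500, 0.275000), (dp/dtau, dq/dtau) = (-0.115968, 0.240350); Gamma_ppp = 1.278085, Gamma_ppq = 1.905945, Gamma_pqq = 0.177494, Gamma_qpp = -1.821735, Gamma_qpq = -1.157247, Gamma_qqq = 0.790792; k2 = (-0.115968, 0.240350, 0.078807, -0.085695)
  k3: at (p, q) = (-0.511597, 0.274035), (dp/dtau, dq/dtau) = (-0.117119, 0.241431); Gamma_ppp = 1.278983, Gamma_ppq = 1.908121, Gamma_pqq = 0.177829, Gamma_qpp = -1.821427, Gamma_qpq = -1.158442, Gamma_qqq = 0.791357; k3 = (-0.117119, 0.241431, 0.080000, -0.086655)
  k4: at (p, q) = (-0.523424, 0.298286), (dp/dtau, dq/dtau) = (-0.109000, 0.232669); Gamma_ppp = 1.236134, Gamma_ppq = 1.848291, Gamma_pqq = 0.164326, Gamma_qpp = -1.795712, Gamma_qpq = -1.113168, Gamma_qqq = 0.781737; k4 = (-0.109000, 0.232669, 0.070166, -0.077446)
  Y <- Y + (h/6)(k1 + 2k2 + 2k3 + k4): p = -0.5233, q = 0.2982, dp/dtau = -0.1091, dq/dtau = 0.2327
step 2:
  k1: at (p, q) = (-0.523339, 0.298208), (dp/dtau, dq/dtau) = (-0.109063, 0.232712); Gamma_ppp = 1.236181, Gamma_ppq = 1.848457, Gamma_pqq = 0.164344, Gamma_qpp = -1.795651, Gamma_qpq = -1.113242, Gamma_qqq = 0.781788; k1 = (-0.109063, 0.232712, 0.070225, -0.077488)
  k2: at (p, q) = (-0.534246, 0.321479), (dp/dtau, dq/dtau) = (-0.102041, 0.224963); Gamma_ppp = 1.195985, Gamma_ppq = 1.792592, Gamma_pqq = 0.152667, Gamma_qpp = -1.770728, Gamma_qpq = -1.071390, Gamma_qqq = 0.772341; k2 = (-0.102041, 0.224963, 0.062120, -0.069838)
  k3: at (p, q) = (-0.533543, 0.320704), (dp/dtau, dq/dtau) = (-0.102851, 0.225728); Gamma_ppp = 1.196660, Gamma_ppq = 1.794243, Gamma_pqq = 0.152873, Gamma_qpp = -1.770529, Gamma_qpq = -1.072264, Gamma_qqq = 0.772791; k3 = (-0.102851, 0.225728, 0.062864, -0.070435)
  k4: at (p, q) = (-0.543909, 0.343353), (dp/dtau, dq/dtau) = (-0.096491, 0.218625); Gamma_ppp = 1.158817, Gamma_ppq = 1.741578, Gamma_pqq = 0.142613, Gamma_qpp = -1.746655, Gamma_qpq = -1.033271, Gamma_qqq = 0.763410; k4 = (-0.096491, 0.218625, 0.055873, -0.063821)
  Y <- Y + (h/6)(k1 + 2k2 + 2k3 + k4): p = -0.5439, q = 0.3433, dp/dtau = -0.0965, dq/dtau = 0.2187
step 3:
  k1: at (p, q) = (-0.543850, 0.343298), (dp/dtau, dq/dtau) = (-0.096528, 0.218650); Gamma_ppp = 1.158845, Gamma_ppq = 1.741686, Gamma_pqq = 0.142621, Gamma_qpp = -1.746613, Gamma_qpq = -1.033316, Gamma_qqq = 0.763445; k1 = (-0.096528, 0.218650, 0.055903, -0.063842)
  k2: at (p, q) = (-0.553503, 0.365163), (dp/dtau, dq/dtau) = (-0.090938, 0.212266); Gamma_ppp = 1.123395, Gamma_ppq = 1.692545, Gamma_pqq = 0.133598, Gamma_qpp = -1.723648, Gamma_qpq = -0.997190, Gamma_qqq = 0.754320; k2 = (-0.090938, 0.212266, 0.050033, -0.058231)
  k3: at (p, q) = (-0.552944, 0.364525), (dp/dtau, dq/dtau) = (-0.091525, 0.212827); Gamma_ppp = 1.123910, Gamma_ppq = 1.693814, Gamma_pqq = 0.133732, Gamma_qpp = -1.723516, Gamma_qpq = -0.997842, Gamma_qqq = 0.754681; k3 = (-0.091525, 0.212827, 0.050515, -0.058620)
  k4: at (p, q) = (-0.562155, 0.385864), (dp/dtau, dq/dtau) = (-0.086425, 0.206926); Gamma_ppp = 1.090560, Gamma_ppq = 1.647539, Gamma_pqq = 0.125699, Gamma_qpp = -1.701571, Gamma_qpq = -0.964129, Gamma_qqq = 0.745714; k4 = (-0.086425, 0.206926, 0.045400, -0.053705)
  Y <- Y + (h/6)(k1 + 2k2 + 2k3 + k4): p = -0.5621, q = 0.3858, dp/dtau = -0.0864, dq/dtau = 0.2069
step 4:
  k1: at (p, q) = (-0.562113, 0.385824), (dp/dtau, dq/dtau) = (-0.086448, 0.206942); Gamma_ppp = 1.090577, Gamma_ppq = 1.647612, Gamma_pqq = 0.125703, Gamma_qpp = -1.701542, Gamma_qpq = -0.964158, Gamma_qqq = 0.745739; k1 = (-0.086448, 0.206942, 0.045417, -0.053717)
  k2: at (p, q) = (-0.570758, 0.406518), (dp/dtau, dq/dtau) = (-0.081906, 0.201570); Gamma_ppp = 1.059286, Gamma_ppq = 1.604338, Gamma_pqq = 0.118542, Gamma_qpp = -1.680478, Gamma_qpq = -0.932802, Gamma_qqq = 0.737052; k2 = (-0.081906, 0.201570, 0.041052, -0.049474)
  k3: at (p, q) = (-0.570304, 0.405981), (dp/dtau, dq/dtau) = (-0.082343, 0.201994); Gamma_ppp = 1.059685, Gamma_ppq = 1.605330, Gamma_pqq = 0.118634, Gamma_qpp = -1.680389, Gamma_qpq = -0.933301, Gamma_qqq = 0.737346; k3 = (-0.082343, 0.201994, 0.041377, -0.049738)
  k4: at (p, q) = (-0.578582, 0.426223), (dp/dtau, dq/dtau) = (-0.078173, 0.196994); Gamma_ppp = 1.030206, Gamma_ppq = 1.564531, Gamma_pqq = 0.112190, Gamma_qpp = -1.660253, Gamma_qpq = -0.903954, Gamma_qqq = 0.728855; k4 = (-0.078173, 0.196994, 0.037537, -0.045980)
  Y <- Y + (h/6)(k1 + 2k2 + 2k3 + k4): p = -0.5786, q = 0.4262, dp/dtau = -0.0782, dq/dtau = 0.1970

Answer: p = -0.5786, q = 0.4262, dp/dtau = -0.0782, dq/dtau = 0.1970


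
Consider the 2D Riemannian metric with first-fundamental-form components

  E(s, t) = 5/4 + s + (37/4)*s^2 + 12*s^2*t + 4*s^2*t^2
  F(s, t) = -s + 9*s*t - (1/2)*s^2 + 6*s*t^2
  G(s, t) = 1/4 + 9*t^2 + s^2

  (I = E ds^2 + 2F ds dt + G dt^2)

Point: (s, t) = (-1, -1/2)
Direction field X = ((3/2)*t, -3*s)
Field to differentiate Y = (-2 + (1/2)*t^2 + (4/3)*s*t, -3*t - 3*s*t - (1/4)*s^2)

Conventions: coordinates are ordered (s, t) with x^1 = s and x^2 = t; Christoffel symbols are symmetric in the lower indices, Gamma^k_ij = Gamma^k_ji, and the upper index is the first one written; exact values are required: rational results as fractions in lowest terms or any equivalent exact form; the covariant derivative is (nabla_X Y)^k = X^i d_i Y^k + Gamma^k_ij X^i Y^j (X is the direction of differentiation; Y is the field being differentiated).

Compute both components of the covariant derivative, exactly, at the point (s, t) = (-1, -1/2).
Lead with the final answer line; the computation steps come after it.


Answer: (nabla_X Y)^s = -2703/128, (nabla_X Y)^t = 13217/896

E = 9/2, F = 7/2, G = 7/2 at the point
E_s = -15/2, E_t = 8, F_s = -3, F_t = -3, G_s = -2, G_t = -9
EG - F^2 = 7/2;  g^inv = (2/7) * [[7/2, -7/2], [-7/2, 9/2]]
first-kind symbols [ij,l] = (1/2)(d_i g_jl + d_j g_il - d_l g_ij): [ss,s] = E_s/2 = -15/4, [ss,t] = F_s - E_t/2 = -7, [st,s] = E_t/2 = 4, [st,t] = G_s/2 = -1, [tt,s] = F_t - G_s/2 = -2, [tt,t] = G_t/2 = -9/2
Gamma^s_ij = (G*[ij,s] - F*[ij,t])/(EG - F^2), Gamma^t_ij = (E*[ij,t] - F*[ij,s])/(EG - F^2)
Gamma_sss = 13/4, Gamma_sst = 5, Gamma_stt = 5/2, Gamma_tss = -21/4, Gamma_tst = -37/7, Gamma_ttt = -53/14
X = (-3/4, 3), Y = (-29/24, -1/4) at the point


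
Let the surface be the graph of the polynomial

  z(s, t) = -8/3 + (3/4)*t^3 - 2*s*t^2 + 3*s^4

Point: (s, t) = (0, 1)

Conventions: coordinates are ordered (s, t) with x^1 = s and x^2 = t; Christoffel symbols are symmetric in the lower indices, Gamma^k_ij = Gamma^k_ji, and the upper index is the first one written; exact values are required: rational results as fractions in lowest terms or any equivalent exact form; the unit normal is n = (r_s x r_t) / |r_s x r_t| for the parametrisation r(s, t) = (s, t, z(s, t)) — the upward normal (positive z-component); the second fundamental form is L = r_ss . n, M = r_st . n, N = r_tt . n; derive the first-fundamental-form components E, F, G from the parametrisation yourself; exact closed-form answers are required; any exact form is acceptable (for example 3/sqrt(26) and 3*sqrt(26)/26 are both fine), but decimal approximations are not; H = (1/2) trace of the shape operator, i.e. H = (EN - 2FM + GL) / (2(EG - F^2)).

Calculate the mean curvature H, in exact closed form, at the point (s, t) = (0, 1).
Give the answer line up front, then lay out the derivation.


Answer: H = -432*sqrt(161)/25921

z_s = -2, z_t = 9/4, z_ss = 0, z_st = -4, z_tt = 9/2
E = 5, F = -9/2, G = 97/16; answer radicand W^2 = 161/16
unnormalised second-form numerators: l = 0, m = -4, n = 9/2; L = l/sqrt(161/16), and similarly M = m/sqrt(W^2), N = n/sqrt(W^2)
H = (E*n - 2*F*m + G*l) / (2*(EG - F^2)*sqrt(W^2)); E*n - 2*F*m + G*l = -27/2, EG - F^2 = 161/16, so H = (-108/161)/sqrt(161/16)
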